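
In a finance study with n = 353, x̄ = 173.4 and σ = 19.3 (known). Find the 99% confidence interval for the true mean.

CI = x̄ ± z*(σ/√n) = 173.4 ± 2.576(19.3/√353) = 173.4 ± 2.65 = (170.75, 176.05)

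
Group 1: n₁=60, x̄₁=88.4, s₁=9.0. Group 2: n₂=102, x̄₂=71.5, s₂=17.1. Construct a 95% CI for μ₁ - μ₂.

Difference = 16.9. SE = √(9.0²/60 + 17.1²/102) = 2.053. CI = (12.88, 20.92)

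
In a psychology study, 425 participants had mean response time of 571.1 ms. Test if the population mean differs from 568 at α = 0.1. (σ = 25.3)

z = (x̄ - μ₀)/(σ/√n) = (571.1 - 568)/(25.3/√425) = 2.526. Critical value: ±1.645. Since |2.526| > 1.645, Reject H₀.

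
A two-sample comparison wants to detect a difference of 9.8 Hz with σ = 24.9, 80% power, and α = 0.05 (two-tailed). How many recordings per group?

n per group = 2(z_α/2 + z_β)²σ²/d² = 2×(1.96 + 0.84)²×24.9²/9.8² = 101.2 → n = 102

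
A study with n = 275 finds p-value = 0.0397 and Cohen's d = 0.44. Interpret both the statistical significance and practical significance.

Statistically significant (p = 0.0397 < 0.05). Cohen's d = 0.44 indicates a small effect size. Both statistical and practical significance should be considered.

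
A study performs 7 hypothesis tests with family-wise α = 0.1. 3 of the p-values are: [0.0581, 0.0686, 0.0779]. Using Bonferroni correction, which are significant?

Bonferroni α = 0.1/7 = 0.01429. None of the given p-values are significant.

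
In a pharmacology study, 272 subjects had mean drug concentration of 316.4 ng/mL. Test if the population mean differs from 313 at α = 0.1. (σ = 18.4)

z = (x̄ - μ₀)/(σ/√n) = (316.4 - 313)/(18.4/√272) = 3.048. Critical value: ±1.645. Since |3.048| > 1.645, Reject H₀.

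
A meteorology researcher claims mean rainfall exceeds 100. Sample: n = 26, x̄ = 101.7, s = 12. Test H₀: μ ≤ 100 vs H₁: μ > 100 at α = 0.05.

t = (101.7 - 100)/(12/√26) = 0.722, df = 25. Critical t = 1.708. Fail to reject H₀.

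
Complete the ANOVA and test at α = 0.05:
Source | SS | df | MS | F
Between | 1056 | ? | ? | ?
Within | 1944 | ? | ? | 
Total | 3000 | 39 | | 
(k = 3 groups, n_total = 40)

df_between = 2, df_within = 37. MS_between = 528.0, MS_within = 52.54. F = 10.049, F_crit ≈ 3.252. Reject H₀.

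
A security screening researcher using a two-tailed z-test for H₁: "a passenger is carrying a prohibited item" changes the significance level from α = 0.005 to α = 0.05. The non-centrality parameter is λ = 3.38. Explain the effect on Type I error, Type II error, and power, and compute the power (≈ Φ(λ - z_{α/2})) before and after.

Increasing α from 0.005 to 0.05:
• Type I error rate increases (α is the Type I rate by definition).
• Critical value moves from z_{α/2} = 2.807 to 1.96, so power = Φ(λ - z_{α/2}) goes from Φ(3.38 - 2.807) = 0.717 to Φ(3.38 - 1.96) = 0.922.
• Type II error rate β = 1 - power therefore decreases (0.283 → 0.078).
Appropriate when false negatives are costly — here, letting a prohibited item through — security breach.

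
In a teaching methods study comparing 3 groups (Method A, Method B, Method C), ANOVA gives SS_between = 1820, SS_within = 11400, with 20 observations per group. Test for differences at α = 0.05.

df_between = 2, df_within = 57. F = MS_between/MS_within = 910.0/200.0 = 4.55. F_crit ≈ 3.159. Reject H₀. At least one mean differs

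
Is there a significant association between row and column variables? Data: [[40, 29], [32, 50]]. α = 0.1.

χ² = 5.392. df = 1, critical = 2.706. Reject H₀. Variables are dependent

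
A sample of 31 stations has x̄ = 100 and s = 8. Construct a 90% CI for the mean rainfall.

CI = x̄ ± t*(s/√n) = 100 ± 1.697(8/√31) = (97.56, 102.44)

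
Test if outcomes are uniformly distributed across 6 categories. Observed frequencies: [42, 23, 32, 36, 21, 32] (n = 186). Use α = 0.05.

Expected = 31 each. χ² = Σ(O-E)²/E = 10.065. df = 5, critical value = 11.07. Fail to reject H₀.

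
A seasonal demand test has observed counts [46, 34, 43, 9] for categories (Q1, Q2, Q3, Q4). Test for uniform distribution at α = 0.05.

Expected = 33 each. χ² = Σ(O-E)²/E = 25.636. df = 3, critical value = 7.815. Reject H₀.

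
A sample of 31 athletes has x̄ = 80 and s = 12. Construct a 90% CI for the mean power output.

CI = x̄ ± t*(s/√n) = 80 ± 1.697(12/√31) = (76.34, 83.66)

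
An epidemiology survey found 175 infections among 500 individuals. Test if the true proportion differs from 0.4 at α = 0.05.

p̂ = 0.35, p₀ = 0.4. z = (p̂ - p₀)/√(p₀(1-p₀)/n) = -2.282. Critical: ±1.96. Reject H₀.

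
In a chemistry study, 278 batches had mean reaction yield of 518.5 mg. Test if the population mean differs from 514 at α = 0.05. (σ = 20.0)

z = (x̄ - μ₀)/(σ/√n) = (518.5 - 514)/(20.0/√278) = 3.751. Critical value: ±1.96. Since |3.751| > 1.96, Reject H₀.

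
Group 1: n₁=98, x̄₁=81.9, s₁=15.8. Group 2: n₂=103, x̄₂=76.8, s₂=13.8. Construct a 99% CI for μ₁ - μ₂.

Difference = 5.1. SE = √(15.8²/98 + 13.8²/103) = 2.097. CI = (-0.3, 10.5)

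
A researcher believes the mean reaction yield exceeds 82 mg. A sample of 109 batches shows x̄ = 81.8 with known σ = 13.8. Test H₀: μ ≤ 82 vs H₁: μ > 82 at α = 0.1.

z = -0.151. Critical value: 1.28. Fail to reject H₀.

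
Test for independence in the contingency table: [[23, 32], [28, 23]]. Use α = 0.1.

χ² = 1.815. df = 1, critical = 2.706. Fail to reject H₀. No evidence of dependence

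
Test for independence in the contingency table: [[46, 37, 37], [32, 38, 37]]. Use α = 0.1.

χ² = 1.788. df = 2, critical = 4.605. Fail to reject H₀. No evidence of dependence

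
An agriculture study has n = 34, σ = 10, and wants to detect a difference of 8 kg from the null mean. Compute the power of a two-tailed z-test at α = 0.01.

SE = σ/√n = 10/√34 = 1.715. Non-centrality λ = d/SE = 8/1.715 = 4.665. Power ≈ Φ(λ - z_{α/2}) = Φ(4.665 - 2.576) = Φ(2.089) = 0.982.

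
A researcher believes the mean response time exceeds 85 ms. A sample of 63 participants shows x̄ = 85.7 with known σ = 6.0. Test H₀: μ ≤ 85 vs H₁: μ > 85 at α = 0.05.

z = 0.926. Critical value: 1.645. Fail to reject H₀.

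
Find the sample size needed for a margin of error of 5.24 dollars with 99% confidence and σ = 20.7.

n = (z*σ/E)² = (2.576×20.7/5.24)² = 103.6 → n = 104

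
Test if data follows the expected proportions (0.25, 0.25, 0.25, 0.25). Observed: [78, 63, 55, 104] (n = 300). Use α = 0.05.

Expected: [75.0, 75.0, 75.0, 75.0]. χ² = 18.587. df = 3, critical = 7.815. Reject H₀.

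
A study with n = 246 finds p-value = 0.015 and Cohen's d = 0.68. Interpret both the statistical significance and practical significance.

Statistically significant (p = 0.015 < 0.05). Cohen's d = 0.68 indicates a medium effect size. Both statistical and practical significance should be considered.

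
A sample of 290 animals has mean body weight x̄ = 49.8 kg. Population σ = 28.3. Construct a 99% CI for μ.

CI = x̄ ± z*(σ/√n) = 49.8 ± 2.576(28.3/√290) = 49.8 ± 4.28 = (45.52, 54.08)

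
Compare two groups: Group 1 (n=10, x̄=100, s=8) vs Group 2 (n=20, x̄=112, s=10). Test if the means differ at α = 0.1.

Pooled sp = 9.4. t = -3.295, df = 28. Critical t = ±1.701. Reject H₀.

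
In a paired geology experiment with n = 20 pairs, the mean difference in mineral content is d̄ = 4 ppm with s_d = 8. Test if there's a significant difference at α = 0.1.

t = d̄/(s_d/√n) = 4/(8/√20) = 2.236. df = 19, critical t = ±1.729. Reject H₀.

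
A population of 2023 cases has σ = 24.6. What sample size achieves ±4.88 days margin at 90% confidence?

Without FPC: n₀ = (1.645×24.6/4.88)² = 68.764. With FPC: n = n₀N/(n₀+N-1) = 66.5 → n = 67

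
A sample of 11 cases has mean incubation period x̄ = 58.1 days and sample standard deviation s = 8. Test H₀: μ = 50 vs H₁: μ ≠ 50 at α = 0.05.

t = (x̄ - μ₀)/(s/√n) = (58.1 - 50)/(8/√11) = 3.358. df = 10, critical t = ±2.228. Reject H₀.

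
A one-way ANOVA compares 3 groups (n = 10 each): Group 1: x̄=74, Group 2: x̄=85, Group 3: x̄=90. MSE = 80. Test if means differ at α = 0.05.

Grand mean = 83.0. SS_between = 1340.0, MS_between = 670.0. F = 8.375, F_crit ≈ 3.354. Reject H₀.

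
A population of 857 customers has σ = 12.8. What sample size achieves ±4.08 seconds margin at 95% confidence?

Without FPC: n₀ = (1.96×12.8/4.08)² = 37.81. With FPC: n = n₀N/(n₀+N-1) = 36.3 → n = 37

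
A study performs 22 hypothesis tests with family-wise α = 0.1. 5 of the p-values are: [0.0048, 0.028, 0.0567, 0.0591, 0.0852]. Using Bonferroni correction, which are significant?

Bonferroni α = 0.1/22 = 0.00455. None of the given p-values are significant.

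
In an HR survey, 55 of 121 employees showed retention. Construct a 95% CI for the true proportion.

p̂ = 0.455. CI = p̂ ± z*√(p̂(1-p̂)/n) = (0.366, 0.543)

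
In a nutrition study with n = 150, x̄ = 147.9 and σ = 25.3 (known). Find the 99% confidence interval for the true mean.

CI = x̄ ± z*(σ/√n) = 147.9 ± 2.576(25.3/√150) = 147.9 ± 5.32 = (142.58, 153.22)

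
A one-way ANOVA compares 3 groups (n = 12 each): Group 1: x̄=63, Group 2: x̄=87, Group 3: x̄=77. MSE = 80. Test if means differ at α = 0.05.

Grand mean = 75.67. SS_between = 3488.0, MS_between = 1744.0. F = 21.8, F_crit ≈ 3.285. Reject H₀.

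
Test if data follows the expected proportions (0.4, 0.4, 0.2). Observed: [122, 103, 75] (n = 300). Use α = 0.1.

Expected: [120.0, 120.0, 60.0]. χ² = 6.192. df = 2, critical = 4.605. Reject H₀.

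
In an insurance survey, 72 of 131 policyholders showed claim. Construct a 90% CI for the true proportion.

p̂ = 0.55. CI = p̂ ± z*√(p̂(1-p̂)/n) = (0.478, 0.621)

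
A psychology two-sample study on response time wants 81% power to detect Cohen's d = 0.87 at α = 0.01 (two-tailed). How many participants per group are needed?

z_{α/2} = 2.576, z_β = Φ⁻¹(0.81) = 0.878. For large effect (d = 0.87): n per group = 2(z_{α/2} + z_β)²/d² = 2(2.576 + 0.878)²/0.87² = 31.5 → 32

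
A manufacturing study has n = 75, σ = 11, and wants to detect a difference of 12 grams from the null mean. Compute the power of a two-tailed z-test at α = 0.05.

SE = σ/√n = 11/√75 = 1.27. Non-centrality λ = d/SE = 12/1.27 = 9.448. Power ≈ Φ(λ - z_{α/2}) = Φ(9.448 - 1.96) = Φ(7.488) = 1.0.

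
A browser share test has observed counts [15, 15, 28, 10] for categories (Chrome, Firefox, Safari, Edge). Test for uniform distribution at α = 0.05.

Expected = 17 each. χ² = Σ(O-E)²/E = 10.471. df = 3, critical value = 7.815. Reject H₀.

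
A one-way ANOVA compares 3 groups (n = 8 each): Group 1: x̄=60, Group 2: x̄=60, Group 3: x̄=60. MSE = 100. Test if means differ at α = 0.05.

Grand mean = 60.0. SS_between = 0.0, MS_between = 0.0. F = 0.0, F_crit ≈ 3.467. Fail to reject H₀.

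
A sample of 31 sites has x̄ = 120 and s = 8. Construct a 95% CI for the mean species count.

CI = x̄ ± t*(s/√n) = 120 ± 2.042(8/√31) = (117.07, 122.93)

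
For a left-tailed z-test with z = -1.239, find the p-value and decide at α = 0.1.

p = P(Z < -1.239) = Φ(-1.239) ≈ 0.1077. Since p ≥ 0.1, fail to reject H₀ (not significant) at α = 0.1.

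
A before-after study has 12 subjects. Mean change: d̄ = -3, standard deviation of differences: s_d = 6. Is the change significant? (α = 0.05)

t = d̄/(s_d/√n) = -3/(6/√12) = -1.732. df = 11, critical t = ±2.201. Fail to reject H₀.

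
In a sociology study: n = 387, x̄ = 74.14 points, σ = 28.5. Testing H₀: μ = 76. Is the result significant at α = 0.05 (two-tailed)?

z = (74.14 - 76)/(28.5/√387) = -1.284. Since |z| ≤ 1.96, not significant at α = 0.05.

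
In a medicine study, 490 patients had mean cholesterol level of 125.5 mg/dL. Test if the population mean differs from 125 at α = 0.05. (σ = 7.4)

z = (x̄ - μ₀)/(σ/√n) = (125.5 - 125)/(7.4/√490) = 1.496. Critical value: ±1.96. Since |1.496| ≤ 1.96, Fail to reject H₀.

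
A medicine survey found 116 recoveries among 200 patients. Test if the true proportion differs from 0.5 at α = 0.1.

p̂ = 0.58, p₀ = 0.5. z = (p̂ - p₀)/√(p₀(1-p₀)/n) = 2.263. Critical: ±1.645. Reject H₀.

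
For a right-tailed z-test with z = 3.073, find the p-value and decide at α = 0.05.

p = P(Z > 3.073) = 1 - Φ(3.073) ≈ 0.0011. Since p < 0.05, reject H₀ (significant) at α = 0.05.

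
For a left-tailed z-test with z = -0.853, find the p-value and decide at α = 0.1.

p = P(Z < -0.853) = Φ(-0.853) ≈ 0.1968. Since p ≥ 0.1, fail to reject H₀ (not significant) at α = 0.1.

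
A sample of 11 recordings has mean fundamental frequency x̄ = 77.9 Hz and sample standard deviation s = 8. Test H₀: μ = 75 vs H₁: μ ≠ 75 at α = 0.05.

t = (x̄ - μ₀)/(s/√n) = (77.9 - 75)/(8/√11) = 1.202. df = 10, critical t = ±2.228. Fail to reject H₀.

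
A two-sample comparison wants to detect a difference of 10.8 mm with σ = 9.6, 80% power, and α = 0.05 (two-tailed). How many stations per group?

n per group = 2(z_α/2 + z_β)²σ²/d² = 2×(1.96 + 0.84)²×9.6²/10.8² = 12.4 → n = 13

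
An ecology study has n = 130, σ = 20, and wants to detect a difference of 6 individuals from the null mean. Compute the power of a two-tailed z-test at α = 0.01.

SE = σ/√n = 20/√130 = 1.754. Non-centrality λ = d/SE = 6/1.754 = 3.421. Power ≈ Φ(λ - z_{α/2}) = Φ(3.421 - 2.576) = Φ(0.845) = 0.801.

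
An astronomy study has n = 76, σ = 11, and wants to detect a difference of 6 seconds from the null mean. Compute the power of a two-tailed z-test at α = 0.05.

SE = σ/√n = 11/√76 = 1.262. Non-centrality λ = d/SE = 6/1.262 = 4.755. Power ≈ Φ(λ - z_{α/2}) = Φ(4.755 - 1.96) = Φ(2.795) = 0.997.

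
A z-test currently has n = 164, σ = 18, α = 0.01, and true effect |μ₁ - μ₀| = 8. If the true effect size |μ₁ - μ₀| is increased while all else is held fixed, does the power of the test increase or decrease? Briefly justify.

Power increases: a larger true effect increases the non-centrality λ = |μ₁ - μ₀|/(σ/√n).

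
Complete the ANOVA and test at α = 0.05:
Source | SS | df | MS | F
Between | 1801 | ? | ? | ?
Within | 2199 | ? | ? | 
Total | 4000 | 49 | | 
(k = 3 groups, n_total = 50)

df_between = 2, df_within = 47. MS_between = 900.5, MS_within = 46.79. F = 19.247, F_crit ≈ 3.195. Reject H₀.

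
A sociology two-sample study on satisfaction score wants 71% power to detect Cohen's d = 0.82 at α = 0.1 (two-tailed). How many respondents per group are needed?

z_{α/2} = 1.645, z_β = Φ⁻¹(0.71) = 0.553. For large effect (d = 0.82): n per group = 2(z_{α/2} + z_β)²/d² = 2(1.645 + 0.553)²/0.82² = 14.4 → 15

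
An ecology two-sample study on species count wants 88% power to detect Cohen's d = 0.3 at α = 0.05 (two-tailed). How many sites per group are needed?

z_{α/2} = 1.96, z_β = Φ⁻¹(0.88) = 1.175. For small effect (d = 0.3): n per group = 2(z_{α/2} + z_β)²/d² = 2(1.96 + 1.175)²/0.3² = 218.4 → 219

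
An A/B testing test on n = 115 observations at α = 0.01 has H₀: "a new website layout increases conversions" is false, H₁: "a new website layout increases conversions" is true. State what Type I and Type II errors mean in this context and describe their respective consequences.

Type I (false positive): concluding that a new website layout increases conversions when it is not — rolling out a layout that doesn't actually help — wasted engineering effort. Type II (false negative): failing to conclude that a new website layout increases conversions when it is — discarding a layout that would have improved conversions — lost revenue. Which is costlier depends on domain priorities and is a judgement call rather than a statistical fact.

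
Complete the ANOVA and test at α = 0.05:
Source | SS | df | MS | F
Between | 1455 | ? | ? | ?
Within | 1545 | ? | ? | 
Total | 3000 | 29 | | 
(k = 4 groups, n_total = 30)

df_between = 3, df_within = 26. MS_between = 485.0, MS_within = 59.42. F = 8.162, F_crit ≈ 2.975. Reject H₀.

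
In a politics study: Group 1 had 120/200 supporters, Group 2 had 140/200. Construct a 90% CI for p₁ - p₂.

p̂₁ = 0.6, p̂₂ = 0.7. Difference = -0.1. CI = (-0.178, -0.022)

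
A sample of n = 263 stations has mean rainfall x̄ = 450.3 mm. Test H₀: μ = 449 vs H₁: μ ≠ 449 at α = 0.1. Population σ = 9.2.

z = (x̄ - μ₀)/(σ/√n) = (450.3 - 449)/(9.2/√263) = 2.292. Critical value: ±1.645. Since |2.292| > 1.645, Reject H₀.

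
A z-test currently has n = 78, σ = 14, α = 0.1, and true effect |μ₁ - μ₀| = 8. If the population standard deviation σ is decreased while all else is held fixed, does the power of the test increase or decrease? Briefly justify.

Power increases: a smaller σ shrinks the standard error σ/√n, moving the sampling distribution under H₁ further from the critical value.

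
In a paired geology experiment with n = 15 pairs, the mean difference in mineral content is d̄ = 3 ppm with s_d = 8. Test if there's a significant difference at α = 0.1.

t = d̄/(s_d/√n) = 3/(8/√15) = 1.452. df = 14, critical t = ±1.761. Fail to reject H₀.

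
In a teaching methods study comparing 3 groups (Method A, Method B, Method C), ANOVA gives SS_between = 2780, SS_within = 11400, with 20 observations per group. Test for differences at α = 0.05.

df_between = 2, df_within = 57. F = MS_between/MS_within = 1390.0/200.0 = 6.95. F_crit ≈ 3.159. Reject H₀. At least one mean differs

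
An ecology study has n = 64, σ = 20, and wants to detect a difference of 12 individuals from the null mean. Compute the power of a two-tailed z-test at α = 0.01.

SE = σ/√n = 20/√64 = 2.5. Non-centrality λ = d/SE = 12/2.5 = 4.8. Power ≈ Φ(λ - z_{α/2}) = Φ(4.8 - 2.576) = Φ(2.224) = 0.987.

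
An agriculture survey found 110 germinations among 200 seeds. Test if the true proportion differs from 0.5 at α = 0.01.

p̂ = 0.55, p₀ = 0.5. z = (p̂ - p₀)/√(p₀(1-p₀)/n) = 1.414. Critical: ±2.576. Fail to reject H₀.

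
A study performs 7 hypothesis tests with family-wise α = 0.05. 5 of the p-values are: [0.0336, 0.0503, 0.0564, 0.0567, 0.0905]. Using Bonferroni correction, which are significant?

Bonferroni α = 0.05/7 = 0.00714. None of the given p-values are significant.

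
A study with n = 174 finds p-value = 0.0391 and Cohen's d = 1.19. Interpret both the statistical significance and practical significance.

Statistically significant (p = 0.0391 < 0.05). Cohen's d = 1.19 indicates a large effect size. Both statistical and practical significance should be considered.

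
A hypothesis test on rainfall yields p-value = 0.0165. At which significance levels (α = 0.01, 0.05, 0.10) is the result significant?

p = 0.0165. Significant at: α = 0.05, 0.1.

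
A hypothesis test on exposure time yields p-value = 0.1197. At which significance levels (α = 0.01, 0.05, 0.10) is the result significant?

p = 0.1197. Not significant at any of the given levels.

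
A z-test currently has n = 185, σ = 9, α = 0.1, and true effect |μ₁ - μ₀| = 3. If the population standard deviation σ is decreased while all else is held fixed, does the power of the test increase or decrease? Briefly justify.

Power increases: a smaller σ shrinks the standard error σ/√n, moving the sampling distribution under H₁ further from the critical value.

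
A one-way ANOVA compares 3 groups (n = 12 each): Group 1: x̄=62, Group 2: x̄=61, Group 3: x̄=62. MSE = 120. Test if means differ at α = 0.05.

Grand mean = 61.67. SS_between = 8.0, MS_between = 4.0. F = 0.033, F_crit ≈ 3.285. Fail to reject H₀.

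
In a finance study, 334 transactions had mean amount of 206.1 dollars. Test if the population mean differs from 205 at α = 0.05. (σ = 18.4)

z = (x̄ - μ₀)/(σ/√n) = (206.1 - 205)/(18.4/√334) = 1.093. Critical value: ±1.96. Since |1.093| ≤ 1.96, Fail to reject H₀.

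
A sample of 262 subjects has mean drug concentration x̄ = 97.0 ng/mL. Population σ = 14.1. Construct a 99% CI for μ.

CI = x̄ ± z*(σ/√n) = 97.0 ± 2.576(14.1/√262) = 97.0 ± 2.24 = (94.76, 99.24)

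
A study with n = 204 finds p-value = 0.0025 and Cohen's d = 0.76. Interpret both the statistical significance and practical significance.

Statistically significant (p = 0.0025 < 0.05). Cohen's d = 0.76 indicates a medium effect size. Both statistical and practical significance should be considered.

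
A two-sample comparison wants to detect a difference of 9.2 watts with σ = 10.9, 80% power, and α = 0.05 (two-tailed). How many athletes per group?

n per group = 2(z_α/2 + z_β)²σ²/d² = 2×(1.96 + 0.84)²×10.9²/9.2² = 22.01 → n = 23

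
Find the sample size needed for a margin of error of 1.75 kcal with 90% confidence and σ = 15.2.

n = (z*σ/E)² = (1.645×15.2/1.75)² = 204.1 → n = 205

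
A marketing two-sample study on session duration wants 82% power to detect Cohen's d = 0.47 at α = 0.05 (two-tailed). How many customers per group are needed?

z_{α/2} = 1.96, z_β = Φ⁻¹(0.82) = 0.915. For small effect (d = 0.47): n per group = 2(z_{α/2} + z_β)²/d² = 2(1.96 + 0.915)²/0.47² = 74.8 → 75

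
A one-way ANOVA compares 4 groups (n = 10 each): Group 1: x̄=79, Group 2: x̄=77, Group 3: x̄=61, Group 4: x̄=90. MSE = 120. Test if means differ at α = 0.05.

Grand mean = 76.75. SS_between = 4287.5, MS_between = 1429.17. F = 11.91, F_crit ≈ 2.866. Reject H₀.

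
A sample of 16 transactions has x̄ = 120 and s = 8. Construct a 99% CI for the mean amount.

CI = x̄ ± t*(s/√n) = 120 ± 2.947(8/√16) = (114.11, 125.89)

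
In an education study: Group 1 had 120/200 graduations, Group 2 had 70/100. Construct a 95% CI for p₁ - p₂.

p̂₁ = 0.6, p̂₂ = 0.7. Difference = -0.1. CI = (-0.213, 0.013)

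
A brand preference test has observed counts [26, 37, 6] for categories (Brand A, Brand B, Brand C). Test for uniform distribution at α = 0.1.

Expected = 23 each. χ² = Σ(O-E)²/E = 21.478. df = 2, critical value = 4.605. Reject H₀.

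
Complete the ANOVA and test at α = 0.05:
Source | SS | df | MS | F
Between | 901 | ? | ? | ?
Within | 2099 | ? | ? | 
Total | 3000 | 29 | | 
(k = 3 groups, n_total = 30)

df_between = 2, df_within = 27. MS_between = 450.5, MS_within = 77.74. F = 5.795, F_crit ≈ 3.354. Reject H₀.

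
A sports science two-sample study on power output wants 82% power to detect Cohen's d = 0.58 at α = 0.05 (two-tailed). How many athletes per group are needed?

z_{α/2} = 1.96, z_β = Φ⁻¹(0.82) = 0.915. For medium effect (d = 0.58): n per group = 2(z_{α/2} + z_β)²/d² = 2(1.96 + 0.915)²/0.58² = 49.1 → 50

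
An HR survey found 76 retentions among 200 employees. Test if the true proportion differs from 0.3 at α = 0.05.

p̂ = 0.38, p₀ = 0.3. z = (p̂ - p₀)/√(p₀(1-p₀)/n) = 2.469. Critical: ±1.96. Reject H₀.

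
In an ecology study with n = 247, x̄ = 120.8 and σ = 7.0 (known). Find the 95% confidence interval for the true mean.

CI = x̄ ± z*(σ/√n) = 120.8 ± 1.96(7.0/√247) = 120.8 ± 0.87 = (119.93, 121.67)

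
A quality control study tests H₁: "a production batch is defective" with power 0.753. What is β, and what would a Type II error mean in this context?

β = 1 - power = 1 - 0.753 = 0.247. A Type II error is failing to reject H₀ when H₀ is false (false negative) — here, failing to conclude that a production batch is defective when in fact it is true. Consequence: shipping a defective batch — faulty products reach customers.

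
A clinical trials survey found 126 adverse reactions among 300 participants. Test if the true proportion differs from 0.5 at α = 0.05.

p̂ = 0.42, p₀ = 0.5. z = (p̂ - p₀)/√(p₀(1-p₀)/n) = -2.771. Critical: ±1.96. Reject H₀.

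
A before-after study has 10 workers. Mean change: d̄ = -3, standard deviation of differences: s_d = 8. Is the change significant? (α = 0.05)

t = d̄/(s_d/√n) = -3/(8/√10) = -1.186. df = 9, critical t = ±2.262. Fail to reject H₀.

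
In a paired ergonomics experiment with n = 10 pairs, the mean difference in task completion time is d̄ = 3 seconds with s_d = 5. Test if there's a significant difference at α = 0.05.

t = d̄/(s_d/√n) = 3/(5/√10) = 1.897. df = 9, critical t = ±2.262. Fail to reject H₀.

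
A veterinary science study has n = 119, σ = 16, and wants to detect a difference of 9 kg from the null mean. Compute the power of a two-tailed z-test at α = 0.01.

SE = σ/√n = 16/√119 = 1.467. Non-centrality λ = d/SE = 9/1.467 = 6.136. Power ≈ Φ(λ - z_{α/2}) = Φ(6.136 - 2.576) = Φ(3.56) = 1.0.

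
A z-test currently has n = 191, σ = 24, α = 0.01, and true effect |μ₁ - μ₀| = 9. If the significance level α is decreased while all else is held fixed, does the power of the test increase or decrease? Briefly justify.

Power decreases: a smaller α raises the critical value, so less of the H₁ sampling distribution falls in the rejection region.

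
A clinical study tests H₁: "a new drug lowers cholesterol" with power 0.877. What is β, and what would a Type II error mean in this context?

β = 1 - power = 1 - 0.877 = 0.123. A Type II error is failing to reject H₀ when H₀ is false (false negative) — here, failing to conclude that a new drug lowers cholesterol when in fact it is true. Consequence: shelving an effective drug — patients miss out on a treatment that would have helped.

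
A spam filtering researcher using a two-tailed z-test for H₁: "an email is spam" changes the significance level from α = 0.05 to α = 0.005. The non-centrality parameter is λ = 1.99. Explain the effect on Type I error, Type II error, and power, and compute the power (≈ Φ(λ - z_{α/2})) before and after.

Decreasing α from 0.05 to 0.005:
• Type I error rate decreases (α is the Type I rate by definition).
• Critical value moves from z_{α/2} = 1.96 to 2.807, so power = Φ(λ - z_{α/2}) goes from Φ(1.99 - 1.96) = 0.512 to Φ(1.99 - 2.807) = 0.207.
• Type II error rate β = 1 - power therefore increases (0.488 → 0.793).
Appropriate when false positives are costly — here, a legitimate email is sent to the spam folder and the user misses it.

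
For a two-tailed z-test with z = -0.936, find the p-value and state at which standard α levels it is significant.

p = 2·P(Z > |-0.936|) = 2·(1 - Φ(0.936)) ≈ 0.3493. Not significant at any standard level.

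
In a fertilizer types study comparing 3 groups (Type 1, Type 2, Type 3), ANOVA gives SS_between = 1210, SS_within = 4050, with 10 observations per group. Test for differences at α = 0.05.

df_between = 2, df_within = 27. F = MS_between/MS_within = 605.0/150.0 = 4.033. F_crit ≈ 3.354. Reject H₀. At least one mean differs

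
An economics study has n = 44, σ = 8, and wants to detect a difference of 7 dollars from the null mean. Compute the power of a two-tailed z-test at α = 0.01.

SE = σ/√n = 8/√44 = 1.206. Non-centrality λ = d/SE = 7/1.206 = 5.804. Power ≈ Φ(λ - z_{α/2}) = Φ(5.804 - 2.576) = Φ(3.228) = 0.999.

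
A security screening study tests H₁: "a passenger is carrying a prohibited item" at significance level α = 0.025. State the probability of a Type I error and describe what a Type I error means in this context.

P(Type I error) = α = 0.025. A Type I error is rejecting H₀ when H₀ is actually true (false positive) — here, concluding that a passenger is carrying a prohibited item when in fact this is not the case. Consequence: detaining an innocent passenger — delay and inconvenience.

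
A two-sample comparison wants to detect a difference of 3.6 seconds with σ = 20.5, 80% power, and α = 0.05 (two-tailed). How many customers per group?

n per group = 2(z_α/2 + z_β)²σ²/d² = 2×(1.96 + 0.84)²×20.5²/3.6² = 508.5 → n = 509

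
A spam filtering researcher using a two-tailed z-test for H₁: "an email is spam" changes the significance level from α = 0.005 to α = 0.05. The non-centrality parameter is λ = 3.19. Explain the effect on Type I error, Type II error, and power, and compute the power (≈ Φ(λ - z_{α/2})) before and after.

Increasing α from 0.005 to 0.05:
• Type I error rate increases (α is the Type I rate by definition).
• Critical value moves from z_{α/2} = 2.807 to 1.96, so power = Φ(λ - z_{α/2}) goes from Φ(3.19 - 2.807) = 0.649 to Φ(3.19 - 1.96) = 0.891.
• Type II error rate β = 1 - power therefore decreases (0.351 → 0.109).
Appropriate when false negatives are costly — here, a spam email lands in the inbox.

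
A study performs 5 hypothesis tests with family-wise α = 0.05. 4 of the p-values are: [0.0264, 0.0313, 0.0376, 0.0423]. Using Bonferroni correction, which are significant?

Bonferroni α = 0.05/5 = 0.01. None of the given p-values are significant.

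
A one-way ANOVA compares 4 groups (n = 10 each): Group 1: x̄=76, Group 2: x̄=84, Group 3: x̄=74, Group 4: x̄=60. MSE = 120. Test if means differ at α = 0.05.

Grand mean = 73.5. SS_between = 2990.0, MS_between = 996.67. F = 8.306, F_crit ≈ 2.866. Reject H₀.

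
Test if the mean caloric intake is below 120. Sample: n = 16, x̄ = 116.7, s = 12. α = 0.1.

t = (116.7 - 120)/(12/√16) = -1.1, df = 15. Critical t = -1.341. Fail to reject H₀.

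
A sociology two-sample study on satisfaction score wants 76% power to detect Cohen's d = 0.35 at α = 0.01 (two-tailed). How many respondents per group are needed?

z_{α/2} = 2.576, z_β = Φ⁻¹(0.76) = 0.706. For small effect (d = 0.35): n per group = 2(z_{α/2} + z_β)²/d² = 2(2.576 + 0.706)²/0.35² = 175.9 → 176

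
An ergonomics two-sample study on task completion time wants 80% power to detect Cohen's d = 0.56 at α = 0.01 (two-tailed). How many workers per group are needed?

z_{α/2} = 2.576, z_β = Φ⁻¹(0.8) = 0.842. For medium effect (d = 0.56): n per group = 2(z_{α/2} + z_β)²/d² = 2(2.576 + 0.842)²/0.56² = 74.5 → 75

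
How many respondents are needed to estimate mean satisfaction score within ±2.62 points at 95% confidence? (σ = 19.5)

n = (z*σ/E)² = (1.96×19.5/2.62)² = 212.8 → n = 213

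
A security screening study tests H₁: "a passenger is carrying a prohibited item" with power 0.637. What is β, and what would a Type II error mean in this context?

β = 1 - power = 1 - 0.637 = 0.363. A Type II error is failing to reject H₀ when H₀ is false (false negative) — here, failing to conclude that a passenger is carrying a prohibited item when in fact it is true. Consequence: letting a prohibited item through — security breach.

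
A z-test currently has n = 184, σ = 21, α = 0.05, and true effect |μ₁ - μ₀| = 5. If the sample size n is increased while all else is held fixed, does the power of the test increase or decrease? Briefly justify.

Power increases: a larger n shrinks the standard error σ/√n, moving the sampling distribution under H₁ further from the critical value.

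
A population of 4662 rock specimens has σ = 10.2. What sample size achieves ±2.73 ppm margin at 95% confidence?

Without FPC: n₀ = (1.96×10.2/2.73)² = 53.627. With FPC: n = n₀N/(n₀+N-1) = 53.03 → n = 54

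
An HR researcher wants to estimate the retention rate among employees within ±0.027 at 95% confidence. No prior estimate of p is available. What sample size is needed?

Conservative approach: use p = 0.5 (maximizes p(1-p) = 0.25). n = z²(0.25)/E² = 1.96²×0.25/0.027² = 1317.4 → n = 1318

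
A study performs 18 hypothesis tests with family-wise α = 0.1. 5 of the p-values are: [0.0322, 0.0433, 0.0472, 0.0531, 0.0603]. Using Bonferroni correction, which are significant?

Bonferroni α = 0.1/18 = 0.00556. None of the given p-values are significant.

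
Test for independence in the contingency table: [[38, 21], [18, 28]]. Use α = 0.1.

χ² = 6.635. df = 1, critical = 2.706. Reject H₀. Variables are dependent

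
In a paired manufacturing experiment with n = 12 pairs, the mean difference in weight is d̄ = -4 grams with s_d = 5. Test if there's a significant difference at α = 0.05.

t = d̄/(s_d/√n) = -4/(5/√12) = -2.771. df = 11, critical t = ±2.201. Reject H₀.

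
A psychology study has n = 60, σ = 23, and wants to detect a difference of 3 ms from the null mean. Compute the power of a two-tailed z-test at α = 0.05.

SE = σ/√n = 23/√60 = 2.969. Non-centrality λ = d/SE = 3/2.969 = 1.01. Power ≈ Φ(λ - z_{α/2}) = Φ(1.01 - 1.96) = Φ(-0.95) = 0.171.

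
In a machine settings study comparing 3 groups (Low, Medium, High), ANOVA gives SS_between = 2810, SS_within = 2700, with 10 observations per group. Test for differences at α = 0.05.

df_between = 2, df_within = 27. F = MS_between/MS_within = 1405.0/100.0 = 14.05. F_crit ≈ 3.354. Reject H₀. At least one mean differs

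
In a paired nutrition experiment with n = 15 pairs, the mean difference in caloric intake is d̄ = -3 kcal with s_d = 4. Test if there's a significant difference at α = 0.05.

t = d̄/(s_d/√n) = -3/(4/√15) = -2.905. df = 14, critical t = ±2.145. Reject H₀.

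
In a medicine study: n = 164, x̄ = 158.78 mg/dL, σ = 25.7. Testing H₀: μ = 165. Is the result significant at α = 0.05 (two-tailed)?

z = (158.78 - 165)/(25.7/√164) = -3.099. Since |z| > 1.96, significant at α = 0.05.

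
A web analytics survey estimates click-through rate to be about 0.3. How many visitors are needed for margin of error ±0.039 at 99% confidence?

n = z²p(1-p)/E² = 2.576²×0.3×0.7/0.039² = 916.2 → n = 917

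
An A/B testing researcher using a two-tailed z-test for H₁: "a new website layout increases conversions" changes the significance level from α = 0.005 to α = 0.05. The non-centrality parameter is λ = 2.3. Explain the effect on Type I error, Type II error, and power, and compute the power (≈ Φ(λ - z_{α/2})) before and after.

Increasing α from 0.005 to 0.05:
• Type I error rate increases (α is the Type I rate by definition).
• Critical value moves from z_{α/2} = 2.807 to 1.96, so power = Φ(λ - z_{α/2}) goes from Φ(2.3 - 2.807) = 0.306 to Φ(2.3 - 1.96) = 0.633.
• Type II error rate β = 1 - power therefore decreases (0.694 → 0.367).
Appropriate when false negatives are costly — here, discarding a layout that would have improved conversions — lost revenue.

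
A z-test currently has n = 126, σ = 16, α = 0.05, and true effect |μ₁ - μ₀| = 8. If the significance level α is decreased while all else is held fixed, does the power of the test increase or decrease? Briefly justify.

Power decreases: a smaller α raises the critical value, so less of the H₁ sampling distribution falls in the rejection region.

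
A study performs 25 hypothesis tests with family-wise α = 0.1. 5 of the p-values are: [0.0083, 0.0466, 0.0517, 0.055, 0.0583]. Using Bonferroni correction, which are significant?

Bonferroni α = 0.1/25 = 0.004. None of the given p-values are significant.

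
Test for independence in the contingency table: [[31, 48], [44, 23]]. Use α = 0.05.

χ² = 10.138. df = 1, critical = 3.841. Reject H₀. Variables are dependent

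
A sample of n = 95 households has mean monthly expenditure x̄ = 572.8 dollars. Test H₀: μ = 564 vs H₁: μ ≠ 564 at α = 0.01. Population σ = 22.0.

z = (x̄ - μ₀)/(σ/√n) = (572.8 - 564)/(22.0/√95) = 3.899. Critical value: ±2.576. Since |3.899| > 2.576, Reject H₀.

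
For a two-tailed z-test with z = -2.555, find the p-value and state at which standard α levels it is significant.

p = 2·P(Z > |-2.555|) = 2·(1 - Φ(2.555)) ≈ 0.0106. Significant at α = 0.1; Significant at α = 0.05.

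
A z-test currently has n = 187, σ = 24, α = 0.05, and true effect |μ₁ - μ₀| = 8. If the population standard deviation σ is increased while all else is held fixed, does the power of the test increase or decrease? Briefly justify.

Power decreases: a larger σ inflates the standard error σ/√n, pulling the sampling distribution under H₁ back toward the critical value.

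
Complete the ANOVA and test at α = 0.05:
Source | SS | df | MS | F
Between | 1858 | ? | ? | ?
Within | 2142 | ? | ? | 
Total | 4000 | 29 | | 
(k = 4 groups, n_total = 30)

df_between = 3, df_within = 26. MS_between = 619.33, MS_within = 82.38. F = 7.518, F_crit ≈ 2.975. Reject H₀.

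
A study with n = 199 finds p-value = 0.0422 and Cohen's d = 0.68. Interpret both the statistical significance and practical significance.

Statistically significant (p = 0.0422 < 0.05). Cohen's d = 0.68 indicates a medium effect size. Both statistical and practical significance should be considered.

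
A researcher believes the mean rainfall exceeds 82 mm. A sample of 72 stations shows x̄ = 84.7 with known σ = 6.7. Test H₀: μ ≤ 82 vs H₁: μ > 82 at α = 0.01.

z = 3.419. Critical value: 2.33. Reject H₀.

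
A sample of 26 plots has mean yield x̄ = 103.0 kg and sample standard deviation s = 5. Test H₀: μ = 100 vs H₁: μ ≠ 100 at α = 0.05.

t = (x̄ - μ₀)/(s/√n) = (103.0 - 100)/(5/√26) = 3.059. df = 25, critical t = ±2.06. Reject H₀.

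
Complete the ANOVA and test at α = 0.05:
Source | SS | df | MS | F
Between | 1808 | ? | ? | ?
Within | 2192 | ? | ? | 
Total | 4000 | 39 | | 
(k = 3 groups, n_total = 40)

df_between = 2, df_within = 37. MS_between = 904.0, MS_within = 59.24. F = 15.259, F_crit ≈ 3.252. Reject H₀.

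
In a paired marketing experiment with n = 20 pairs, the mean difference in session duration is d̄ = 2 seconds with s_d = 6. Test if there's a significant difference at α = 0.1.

t = d̄/(s_d/√n) = 2/(6/√20) = 1.491. df = 19, critical t = ±1.729. Fail to reject H₀.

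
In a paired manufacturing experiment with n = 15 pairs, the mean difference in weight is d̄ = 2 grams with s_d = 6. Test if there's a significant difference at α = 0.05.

t = d̄/(s_d/√n) = 2/(6/√15) = 1.291. df = 14, critical t = ±2.145. Fail to reject H₀.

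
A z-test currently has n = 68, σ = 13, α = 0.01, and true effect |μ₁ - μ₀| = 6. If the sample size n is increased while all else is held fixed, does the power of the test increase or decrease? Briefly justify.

Power increases: a larger n shrinks the standard error σ/√n, moving the sampling distribution under H₁ further from the critical value.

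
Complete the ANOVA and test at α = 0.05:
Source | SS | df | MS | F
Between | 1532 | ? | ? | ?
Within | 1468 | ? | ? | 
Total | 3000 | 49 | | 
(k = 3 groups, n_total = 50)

df_between = 2, df_within = 47. MS_between = 766.0, MS_within = 31.23. F = 24.525, F_crit ≈ 3.195. Reject H₀.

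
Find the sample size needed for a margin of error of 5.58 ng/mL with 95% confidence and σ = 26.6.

n = (z*σ/E)² = (1.96×26.6/5.58)² = 87.3 → n = 88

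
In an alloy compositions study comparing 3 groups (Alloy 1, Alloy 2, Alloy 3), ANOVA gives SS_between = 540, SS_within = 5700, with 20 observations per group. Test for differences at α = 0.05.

df_between = 2, df_within = 57. F = MS_between/MS_within = 270.0/100.0 = 2.7. F_crit ≈ 3.159. Fail to reject H₀.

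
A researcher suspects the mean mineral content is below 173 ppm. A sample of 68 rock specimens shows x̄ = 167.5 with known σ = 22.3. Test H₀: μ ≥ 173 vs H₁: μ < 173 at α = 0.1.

z = -2.034. Critical value: -1.28. Reject H₀.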